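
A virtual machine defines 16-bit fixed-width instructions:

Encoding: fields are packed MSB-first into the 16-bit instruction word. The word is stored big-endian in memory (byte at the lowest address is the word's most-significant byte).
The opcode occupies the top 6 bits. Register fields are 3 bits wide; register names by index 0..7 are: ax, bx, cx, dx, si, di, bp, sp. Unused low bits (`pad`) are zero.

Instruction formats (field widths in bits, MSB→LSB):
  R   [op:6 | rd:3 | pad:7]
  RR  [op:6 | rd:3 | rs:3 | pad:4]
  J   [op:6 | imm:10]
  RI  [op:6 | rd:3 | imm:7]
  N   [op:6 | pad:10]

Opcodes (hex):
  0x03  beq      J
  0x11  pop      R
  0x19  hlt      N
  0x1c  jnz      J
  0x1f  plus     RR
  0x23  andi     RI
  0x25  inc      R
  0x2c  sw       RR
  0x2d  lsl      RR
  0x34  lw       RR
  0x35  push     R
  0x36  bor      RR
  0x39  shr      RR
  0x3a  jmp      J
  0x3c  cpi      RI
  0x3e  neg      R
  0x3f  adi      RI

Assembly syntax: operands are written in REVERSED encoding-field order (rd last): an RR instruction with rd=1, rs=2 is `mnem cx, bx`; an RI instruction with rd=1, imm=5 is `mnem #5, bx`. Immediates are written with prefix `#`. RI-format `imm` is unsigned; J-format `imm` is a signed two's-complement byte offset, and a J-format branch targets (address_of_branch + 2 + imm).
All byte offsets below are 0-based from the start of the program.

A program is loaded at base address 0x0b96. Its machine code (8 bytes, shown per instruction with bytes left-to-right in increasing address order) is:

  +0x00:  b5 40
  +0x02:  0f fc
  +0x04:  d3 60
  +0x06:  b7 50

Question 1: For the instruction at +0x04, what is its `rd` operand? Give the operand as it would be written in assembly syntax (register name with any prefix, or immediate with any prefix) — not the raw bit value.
bp

[04] d3 60 → 0xd360
  op=0xd360>>10=0x34 ⇒ lw (RR)
  [9:7] rd=6 = bp
  [6:4] rs=6 = bp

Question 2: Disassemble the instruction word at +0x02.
beq #-4

off 0x02: read 0f fc as big → 0x0ffc
  opcode bits[15:10]=0x3: beq/J
  [9:0] imm=1020 (s10→-4) = #-4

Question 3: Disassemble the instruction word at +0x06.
off 0x06: read b7 50 as big → 0xb750
  top 6b → 0x2d → lsl [RR]
  rd@[9:7]=0x6 ⇒ bp
  rs@[6:4]=0x5 ⇒ di

lsl di, bp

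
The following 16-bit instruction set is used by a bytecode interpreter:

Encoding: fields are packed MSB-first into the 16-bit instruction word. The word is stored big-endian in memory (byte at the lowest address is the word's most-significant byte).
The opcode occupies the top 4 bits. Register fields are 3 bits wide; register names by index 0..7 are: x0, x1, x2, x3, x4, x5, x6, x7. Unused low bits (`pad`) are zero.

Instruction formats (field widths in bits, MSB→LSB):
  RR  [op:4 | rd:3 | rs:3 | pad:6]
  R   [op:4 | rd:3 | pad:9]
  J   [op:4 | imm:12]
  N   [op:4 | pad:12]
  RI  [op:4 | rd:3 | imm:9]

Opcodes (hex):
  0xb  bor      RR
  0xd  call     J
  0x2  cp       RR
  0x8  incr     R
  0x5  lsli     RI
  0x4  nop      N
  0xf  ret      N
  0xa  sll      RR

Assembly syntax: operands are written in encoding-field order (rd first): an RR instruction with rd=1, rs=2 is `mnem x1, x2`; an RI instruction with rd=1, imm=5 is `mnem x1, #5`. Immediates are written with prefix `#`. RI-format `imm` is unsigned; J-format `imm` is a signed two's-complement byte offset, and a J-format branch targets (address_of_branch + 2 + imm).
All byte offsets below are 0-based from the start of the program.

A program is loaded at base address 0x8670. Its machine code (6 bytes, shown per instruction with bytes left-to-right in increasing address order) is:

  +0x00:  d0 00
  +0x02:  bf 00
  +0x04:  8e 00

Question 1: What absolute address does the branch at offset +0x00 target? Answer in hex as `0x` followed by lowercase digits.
0x8672

[00] d0 00 → 0xd000
  op=0xd000>>12=0xd ⇒ call (J)
  imm@[11:0]=0x0 ⇒ #0
  target = base 0x8670 + off 0x00 + 2 + imm 0 = 0x8672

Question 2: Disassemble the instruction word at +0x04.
+0x04: 8e 00 ⇒ word 0x8e00 (big)
  opcode bits[15:12]=0x8: incr/R
  rd: (w>>9)&0x7=0x7 → x7

incr x7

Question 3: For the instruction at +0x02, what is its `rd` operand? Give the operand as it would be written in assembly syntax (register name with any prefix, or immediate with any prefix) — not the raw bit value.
x7

+0x02: bf 00 ⇒ word 0xbf00 (big)
  opcode bits[15:12]=0xb: bor/RR
  [11:9] rd=7 = x7
  [8:6] rs=4 = x4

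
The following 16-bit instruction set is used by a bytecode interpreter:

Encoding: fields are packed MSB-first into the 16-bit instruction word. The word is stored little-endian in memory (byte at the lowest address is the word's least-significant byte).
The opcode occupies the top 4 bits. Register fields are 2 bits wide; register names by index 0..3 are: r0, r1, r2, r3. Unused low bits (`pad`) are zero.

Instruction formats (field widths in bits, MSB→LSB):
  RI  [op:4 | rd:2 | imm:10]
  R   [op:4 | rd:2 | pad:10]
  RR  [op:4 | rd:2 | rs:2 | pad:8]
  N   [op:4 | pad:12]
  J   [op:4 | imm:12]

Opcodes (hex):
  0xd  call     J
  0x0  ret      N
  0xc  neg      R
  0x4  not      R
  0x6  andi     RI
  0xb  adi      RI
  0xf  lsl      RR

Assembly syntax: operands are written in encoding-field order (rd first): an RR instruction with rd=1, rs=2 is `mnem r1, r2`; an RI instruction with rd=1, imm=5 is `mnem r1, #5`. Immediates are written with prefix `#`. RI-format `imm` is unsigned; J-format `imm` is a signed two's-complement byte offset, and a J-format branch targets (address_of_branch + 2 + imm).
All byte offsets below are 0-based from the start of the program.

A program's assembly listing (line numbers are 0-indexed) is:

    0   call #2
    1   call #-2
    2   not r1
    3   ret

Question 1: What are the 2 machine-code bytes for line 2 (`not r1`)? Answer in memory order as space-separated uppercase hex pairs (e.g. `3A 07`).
00 44

line 2 (not): pack op=0x4:4|rd=1:2|pad=0:10 = 0x4400; little→ 00 44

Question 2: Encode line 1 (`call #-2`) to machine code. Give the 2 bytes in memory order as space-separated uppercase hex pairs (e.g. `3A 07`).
FE DF

1. call fields op=0xd:4|imm=-2:12 → word dffeh → fe df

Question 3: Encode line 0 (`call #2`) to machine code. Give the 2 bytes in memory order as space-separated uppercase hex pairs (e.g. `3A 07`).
L0: call op=0xd:4|imm=2:12 ⇒ 0xd002 ⇒ little 02 d0

02 D0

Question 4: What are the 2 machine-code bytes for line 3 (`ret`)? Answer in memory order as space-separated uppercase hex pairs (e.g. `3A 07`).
3. ret fields op=0x0:4|pad=0:12 → word 0000h → 00 00

00 00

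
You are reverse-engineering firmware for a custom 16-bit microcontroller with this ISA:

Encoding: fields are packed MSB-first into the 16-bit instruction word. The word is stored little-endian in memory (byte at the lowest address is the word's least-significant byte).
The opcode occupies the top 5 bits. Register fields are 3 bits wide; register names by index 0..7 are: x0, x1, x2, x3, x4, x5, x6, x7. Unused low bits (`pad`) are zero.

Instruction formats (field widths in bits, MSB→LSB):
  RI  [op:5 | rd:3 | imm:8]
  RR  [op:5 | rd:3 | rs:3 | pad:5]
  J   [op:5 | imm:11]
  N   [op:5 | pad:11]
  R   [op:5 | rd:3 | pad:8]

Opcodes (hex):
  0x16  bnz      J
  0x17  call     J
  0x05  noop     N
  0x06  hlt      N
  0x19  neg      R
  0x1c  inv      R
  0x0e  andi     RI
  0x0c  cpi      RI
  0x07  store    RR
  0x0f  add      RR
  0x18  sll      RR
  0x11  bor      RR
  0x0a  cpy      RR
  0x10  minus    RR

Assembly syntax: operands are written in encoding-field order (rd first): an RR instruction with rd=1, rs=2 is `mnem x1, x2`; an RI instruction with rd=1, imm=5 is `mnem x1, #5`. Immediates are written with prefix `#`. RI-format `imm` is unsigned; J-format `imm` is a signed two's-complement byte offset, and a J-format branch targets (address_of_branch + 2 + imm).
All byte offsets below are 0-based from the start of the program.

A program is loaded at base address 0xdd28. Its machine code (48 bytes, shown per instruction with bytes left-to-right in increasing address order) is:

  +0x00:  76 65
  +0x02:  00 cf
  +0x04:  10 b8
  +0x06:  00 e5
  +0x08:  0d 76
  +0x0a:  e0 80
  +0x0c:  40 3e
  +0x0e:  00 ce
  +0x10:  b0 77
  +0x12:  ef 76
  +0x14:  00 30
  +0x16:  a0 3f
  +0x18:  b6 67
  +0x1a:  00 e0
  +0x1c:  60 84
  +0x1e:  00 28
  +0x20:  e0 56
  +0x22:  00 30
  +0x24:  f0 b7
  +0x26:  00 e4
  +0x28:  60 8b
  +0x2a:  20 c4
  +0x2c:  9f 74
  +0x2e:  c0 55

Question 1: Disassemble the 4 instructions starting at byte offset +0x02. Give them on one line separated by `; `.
+0x02: 00 cf ⇒ word 0xcf00 (little)
  top 5b → 0x19 → neg [R]
  rd: (w>>8)&0x7=0x7 → x7
+0x04: 10 b8 ⇒ word 0xb810 (little)
  top 5b → 0x17 → call [J]
  imm: (w>>0)&0x7ff=0x10 → #16
+0x06: 00 e5 ⇒ word 0xe500 (little)
  top 5b → 0x1c → inv [R]
  rd: (w>>8)&0x7=0x5 → x5
+0x08: 0d 76 ⇒ word 0x760d (little)
  top 5b → 0xe → andi [RI]
  rd: (w>>8)&0x7=0x6 → x6
  imm: (w>>0)&0xff=0xd → #13

neg x7; call #16; inv x5; andi x6, #13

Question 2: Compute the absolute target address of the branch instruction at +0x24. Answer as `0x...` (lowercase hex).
off 0x24: read f0 b7 as little → 0xb7f0
  opcode bits[15:11]=0x16: bnz/J
  [10:0] imm=2032 (s11→-16) = #-16
  target = base 0xdd28 + off 0x24 + 2 + imm -16 = 0xdd3e

0xdd3e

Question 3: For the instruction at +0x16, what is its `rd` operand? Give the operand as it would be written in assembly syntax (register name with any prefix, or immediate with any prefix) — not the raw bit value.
+0x16: a0 3f ⇒ word 0x3fa0 (little)
  top 5b → 0x7 → store [RR]
  rd@[10:8]=0x7 ⇒ x7
  rs@[7:5]=0x5 ⇒ x5

x7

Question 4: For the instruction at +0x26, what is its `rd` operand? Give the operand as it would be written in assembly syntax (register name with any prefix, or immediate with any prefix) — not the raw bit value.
+0x26: 00 e4 ⇒ word 0xe400 (little)
  top 5b → 0x1c → inv [R]
  [10:8] rd=4 = x4

x4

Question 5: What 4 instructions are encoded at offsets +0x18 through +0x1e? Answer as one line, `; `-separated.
cpi x7, #182; inv x0; minus x4, x3; noop

+0x18: b6 67 ⇒ word 0x67b6 (little)
  top 5b → 0xc → cpi [RI]
  [10:8] rd=7 = x7
  [7:0] imm=182 = #182
+0x1a: 00 e0 ⇒ word 0xe000 (little)
  top 5b → 0x1c → inv [R]
  [10:8] rd=0 = x0
+0x1c: 60 84 ⇒ word 0x8460 (little)
  top 5b → 0x10 → minus [RR]
  [10:8] rd=4 = x4
  [7:5] rs=3 = x3
+0x1e: 00 28 ⇒ word 0x2800 (little)
  top 5b → 0x5 → noop [N]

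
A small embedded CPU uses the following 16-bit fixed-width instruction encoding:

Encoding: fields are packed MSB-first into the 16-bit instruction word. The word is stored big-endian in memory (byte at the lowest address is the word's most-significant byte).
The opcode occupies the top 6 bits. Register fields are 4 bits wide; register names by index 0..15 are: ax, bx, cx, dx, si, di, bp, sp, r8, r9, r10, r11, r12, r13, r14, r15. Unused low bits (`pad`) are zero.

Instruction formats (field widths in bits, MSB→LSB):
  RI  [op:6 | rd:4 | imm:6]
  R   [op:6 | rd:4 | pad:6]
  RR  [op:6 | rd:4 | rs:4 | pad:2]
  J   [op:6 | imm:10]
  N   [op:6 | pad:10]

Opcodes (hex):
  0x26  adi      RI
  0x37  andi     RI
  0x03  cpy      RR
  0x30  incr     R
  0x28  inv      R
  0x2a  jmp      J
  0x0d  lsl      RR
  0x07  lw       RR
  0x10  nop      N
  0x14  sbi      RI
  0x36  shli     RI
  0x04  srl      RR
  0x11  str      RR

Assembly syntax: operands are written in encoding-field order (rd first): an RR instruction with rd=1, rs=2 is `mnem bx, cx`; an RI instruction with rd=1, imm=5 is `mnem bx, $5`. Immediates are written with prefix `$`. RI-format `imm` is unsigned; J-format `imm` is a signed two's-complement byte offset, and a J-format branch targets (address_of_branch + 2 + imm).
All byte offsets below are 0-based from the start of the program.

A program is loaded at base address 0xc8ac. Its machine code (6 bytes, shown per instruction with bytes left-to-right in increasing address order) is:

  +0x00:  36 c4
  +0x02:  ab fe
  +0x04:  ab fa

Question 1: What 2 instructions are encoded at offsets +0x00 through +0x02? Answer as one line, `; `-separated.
lsl r11, bx; jmp $-2

[00] 36 c4 → 0x36c4
  opcode bits[15:10]=0xd: lsl/RR
  rd@[9:6]=0xb ⇒ r11
  rs@[5:2]=0x1 ⇒ bx
[02] ab fe → 0xabfe
  opcode bits[15:10]=0x2a: jmp/J
  imm@[9:0]=0x3fe (s10→-2) ⇒ $-2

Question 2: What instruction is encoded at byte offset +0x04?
+0x04: ab fa ⇒ word 0xabfa (big)
  opcode bits[15:10]=0x2a: jmp/J
  imm: (w>>0)&0x3ff=0x3fa (s10→-6) → $-6

jmp $-6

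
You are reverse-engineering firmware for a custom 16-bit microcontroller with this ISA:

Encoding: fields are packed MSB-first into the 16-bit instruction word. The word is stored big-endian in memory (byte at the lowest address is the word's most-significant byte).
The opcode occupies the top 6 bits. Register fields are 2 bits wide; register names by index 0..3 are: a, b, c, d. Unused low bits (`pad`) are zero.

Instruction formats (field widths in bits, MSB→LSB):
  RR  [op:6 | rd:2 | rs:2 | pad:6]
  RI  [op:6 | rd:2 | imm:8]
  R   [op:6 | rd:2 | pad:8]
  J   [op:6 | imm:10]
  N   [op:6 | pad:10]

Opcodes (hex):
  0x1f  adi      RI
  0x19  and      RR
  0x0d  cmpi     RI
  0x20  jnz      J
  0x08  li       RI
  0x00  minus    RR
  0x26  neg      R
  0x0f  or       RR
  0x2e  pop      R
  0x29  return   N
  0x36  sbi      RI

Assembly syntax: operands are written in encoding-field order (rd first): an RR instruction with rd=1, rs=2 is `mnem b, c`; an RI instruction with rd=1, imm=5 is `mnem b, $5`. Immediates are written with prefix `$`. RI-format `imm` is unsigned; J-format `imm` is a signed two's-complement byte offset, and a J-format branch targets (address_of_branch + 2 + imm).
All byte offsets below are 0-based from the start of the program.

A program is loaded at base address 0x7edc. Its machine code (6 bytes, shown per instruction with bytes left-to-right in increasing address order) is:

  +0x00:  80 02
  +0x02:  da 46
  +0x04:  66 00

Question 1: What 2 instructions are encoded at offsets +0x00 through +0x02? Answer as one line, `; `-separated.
+0x00: 80 02 ⇒ word 0x8002 (big)
  top 6b → 0x20 → jnz [J]
  imm@[9:0]=0x2 ⇒ $2
+0x02: da 46 ⇒ word 0xda46 (big)
  top 6b → 0x36 → sbi [RI]
  rd@[9:8]=0x2 ⇒ c
  imm@[7:0]=0x46 ⇒ $70

jnz $2; sbi c, $70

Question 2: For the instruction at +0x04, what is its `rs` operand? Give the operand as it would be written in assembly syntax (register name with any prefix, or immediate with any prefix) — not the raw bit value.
@+04  big-endian(66 00) = 0x6600
  opcode bits[15:10]=0x19: and/RR
  rd: (w>>8)&0x3=0x2 → c
  rs: (w>>6)&0x3=0x0 → a

a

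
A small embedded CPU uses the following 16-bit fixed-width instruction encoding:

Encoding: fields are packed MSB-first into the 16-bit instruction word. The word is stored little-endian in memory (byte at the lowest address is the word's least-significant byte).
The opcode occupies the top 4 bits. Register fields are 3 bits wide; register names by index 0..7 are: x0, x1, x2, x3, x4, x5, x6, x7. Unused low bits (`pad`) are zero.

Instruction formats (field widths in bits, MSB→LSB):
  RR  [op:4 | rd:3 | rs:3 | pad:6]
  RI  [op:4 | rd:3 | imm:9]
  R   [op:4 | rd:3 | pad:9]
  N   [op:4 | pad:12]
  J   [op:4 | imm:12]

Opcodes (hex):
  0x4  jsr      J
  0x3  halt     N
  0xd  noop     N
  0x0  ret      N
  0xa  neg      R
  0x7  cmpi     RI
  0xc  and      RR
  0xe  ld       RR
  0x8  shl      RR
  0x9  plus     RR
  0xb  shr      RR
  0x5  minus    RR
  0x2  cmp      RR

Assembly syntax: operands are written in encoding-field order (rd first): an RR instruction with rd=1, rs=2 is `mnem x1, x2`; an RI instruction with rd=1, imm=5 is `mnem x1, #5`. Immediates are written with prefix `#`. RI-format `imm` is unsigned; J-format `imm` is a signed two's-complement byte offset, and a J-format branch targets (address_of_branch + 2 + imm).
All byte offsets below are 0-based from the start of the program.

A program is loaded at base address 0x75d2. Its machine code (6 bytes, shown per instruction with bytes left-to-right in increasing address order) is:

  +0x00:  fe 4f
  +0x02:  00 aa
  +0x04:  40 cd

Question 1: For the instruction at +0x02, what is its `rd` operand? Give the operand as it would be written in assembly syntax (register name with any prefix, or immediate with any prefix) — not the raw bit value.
+0x02: 00 aa ⇒ word 0xaa00 (little)
  opcode bits[15:12]=0xa: neg/R
  [11:9] rd=5 = x5

x5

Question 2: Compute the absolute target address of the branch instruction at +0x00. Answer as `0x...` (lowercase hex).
[00] fe 4f → 0x4ffe
  opcode bits[15:12]=0x4: jsr/J
  imm: (w>>0)&0xfff=0xffe (s12→-2) → #-2
  target = base 0x75d2 + off 0x00 + 2 + imm -2 = 0x75d2

0x75d2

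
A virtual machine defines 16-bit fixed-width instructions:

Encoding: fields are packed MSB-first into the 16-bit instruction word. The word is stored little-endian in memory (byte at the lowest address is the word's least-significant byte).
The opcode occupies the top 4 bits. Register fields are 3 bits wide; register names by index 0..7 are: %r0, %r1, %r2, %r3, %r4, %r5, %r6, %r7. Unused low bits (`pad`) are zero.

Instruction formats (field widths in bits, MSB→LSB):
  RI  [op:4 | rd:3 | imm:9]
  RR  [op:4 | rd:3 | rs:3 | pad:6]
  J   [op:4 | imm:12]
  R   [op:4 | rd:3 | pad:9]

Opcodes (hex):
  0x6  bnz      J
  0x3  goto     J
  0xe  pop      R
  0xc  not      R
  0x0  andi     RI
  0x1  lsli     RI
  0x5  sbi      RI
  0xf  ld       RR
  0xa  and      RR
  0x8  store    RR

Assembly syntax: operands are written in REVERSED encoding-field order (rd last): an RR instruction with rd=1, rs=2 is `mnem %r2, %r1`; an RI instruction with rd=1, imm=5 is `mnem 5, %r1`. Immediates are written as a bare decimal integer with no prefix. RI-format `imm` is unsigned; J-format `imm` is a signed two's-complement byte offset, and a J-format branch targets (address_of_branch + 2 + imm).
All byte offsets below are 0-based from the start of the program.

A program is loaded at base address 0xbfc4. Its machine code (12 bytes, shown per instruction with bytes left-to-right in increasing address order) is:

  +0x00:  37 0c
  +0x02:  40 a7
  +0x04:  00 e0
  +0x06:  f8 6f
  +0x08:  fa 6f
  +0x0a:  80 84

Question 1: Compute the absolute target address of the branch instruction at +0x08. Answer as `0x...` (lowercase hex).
0xbfc8

@+08  little-endian(fa 6f) = 0x6ffa
  opcode bits[15:12]=0x6: bnz/J
  [11:0] imm=4090 (s12→-6) = -6
  target = base 0xbfc4 + off 0x08 + 2 + imm -6 = 0xbfc8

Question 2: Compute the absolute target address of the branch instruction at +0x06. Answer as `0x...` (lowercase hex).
@+06  little-endian(f8 6f) = 0x6ff8
  opcode bits[15:12]=0x6: bnz/J
  imm@[11:0]=0xff8 (s12→-8) ⇒ -8
  target = base 0xbfc4 + off 0x06 + 2 + imm -8 = 0xbfc4

0xbfc4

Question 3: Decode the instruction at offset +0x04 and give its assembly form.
off 0x04: read 00 e0 as little → 0xe000
  op=0xe000>>12=0xe ⇒ pop (R)
  rd: (w>>9)&0x7=0x0 → %r0

pop %r0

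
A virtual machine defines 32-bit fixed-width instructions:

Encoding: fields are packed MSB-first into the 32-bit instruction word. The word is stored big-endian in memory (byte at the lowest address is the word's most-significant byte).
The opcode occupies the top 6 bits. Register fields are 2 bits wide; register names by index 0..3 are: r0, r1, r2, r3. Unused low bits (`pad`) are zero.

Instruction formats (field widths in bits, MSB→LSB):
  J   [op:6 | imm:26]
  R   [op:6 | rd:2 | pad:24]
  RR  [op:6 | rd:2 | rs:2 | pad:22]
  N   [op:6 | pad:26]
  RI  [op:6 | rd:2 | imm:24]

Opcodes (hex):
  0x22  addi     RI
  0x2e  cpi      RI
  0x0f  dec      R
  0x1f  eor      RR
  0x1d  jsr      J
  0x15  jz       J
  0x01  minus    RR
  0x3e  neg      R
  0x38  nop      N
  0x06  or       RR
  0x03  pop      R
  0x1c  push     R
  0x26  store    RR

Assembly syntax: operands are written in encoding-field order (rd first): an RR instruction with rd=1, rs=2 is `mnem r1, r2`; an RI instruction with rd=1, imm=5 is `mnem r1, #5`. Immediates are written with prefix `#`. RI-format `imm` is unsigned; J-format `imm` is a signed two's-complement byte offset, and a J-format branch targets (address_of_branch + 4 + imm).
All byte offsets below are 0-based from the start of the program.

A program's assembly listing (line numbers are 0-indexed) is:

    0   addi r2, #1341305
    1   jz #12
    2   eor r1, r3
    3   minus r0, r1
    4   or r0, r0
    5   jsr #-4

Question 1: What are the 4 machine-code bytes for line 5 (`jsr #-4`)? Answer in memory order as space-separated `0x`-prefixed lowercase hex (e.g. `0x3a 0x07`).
0x77 0xff 0xff 0xfc

L5: jsr op=0x1d:6|imm=-4:26 ⇒ 0x77fffffc ⇒ big 77 ff ff fc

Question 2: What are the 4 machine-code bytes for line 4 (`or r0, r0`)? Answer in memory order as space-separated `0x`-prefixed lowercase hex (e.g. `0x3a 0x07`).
0x18 0x00 0x00 0x00

4. or fields op=0x6:6|rd=0:2|rs=0:2|pad=0:22 → word 18000000h → 18 00 00 00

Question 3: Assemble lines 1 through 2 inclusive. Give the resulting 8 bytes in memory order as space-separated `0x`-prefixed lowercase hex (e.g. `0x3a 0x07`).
line 1 (jz): pack op=0x15:6|imm=12:26 = 0x5400000c; big→ 54 00 00 0c
line 2 (eor): pack op=0x1f:6|rd=1:2|rs=3:2|pad=0:22 = 0x7dc00000; big→ 7d c0 00 00

0x54 0x00 0x00 0x0c 0x7d 0xc0 0x00 0x00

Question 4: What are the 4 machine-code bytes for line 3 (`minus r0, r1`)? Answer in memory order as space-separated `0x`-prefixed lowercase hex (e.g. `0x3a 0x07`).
line 3 (minus): pack op=0x1:6|rd=0:2|rs=1:2|pad=0:22 = 0x04400000; big→ 04 40 00 00

0x04 0x40 0x00 0x00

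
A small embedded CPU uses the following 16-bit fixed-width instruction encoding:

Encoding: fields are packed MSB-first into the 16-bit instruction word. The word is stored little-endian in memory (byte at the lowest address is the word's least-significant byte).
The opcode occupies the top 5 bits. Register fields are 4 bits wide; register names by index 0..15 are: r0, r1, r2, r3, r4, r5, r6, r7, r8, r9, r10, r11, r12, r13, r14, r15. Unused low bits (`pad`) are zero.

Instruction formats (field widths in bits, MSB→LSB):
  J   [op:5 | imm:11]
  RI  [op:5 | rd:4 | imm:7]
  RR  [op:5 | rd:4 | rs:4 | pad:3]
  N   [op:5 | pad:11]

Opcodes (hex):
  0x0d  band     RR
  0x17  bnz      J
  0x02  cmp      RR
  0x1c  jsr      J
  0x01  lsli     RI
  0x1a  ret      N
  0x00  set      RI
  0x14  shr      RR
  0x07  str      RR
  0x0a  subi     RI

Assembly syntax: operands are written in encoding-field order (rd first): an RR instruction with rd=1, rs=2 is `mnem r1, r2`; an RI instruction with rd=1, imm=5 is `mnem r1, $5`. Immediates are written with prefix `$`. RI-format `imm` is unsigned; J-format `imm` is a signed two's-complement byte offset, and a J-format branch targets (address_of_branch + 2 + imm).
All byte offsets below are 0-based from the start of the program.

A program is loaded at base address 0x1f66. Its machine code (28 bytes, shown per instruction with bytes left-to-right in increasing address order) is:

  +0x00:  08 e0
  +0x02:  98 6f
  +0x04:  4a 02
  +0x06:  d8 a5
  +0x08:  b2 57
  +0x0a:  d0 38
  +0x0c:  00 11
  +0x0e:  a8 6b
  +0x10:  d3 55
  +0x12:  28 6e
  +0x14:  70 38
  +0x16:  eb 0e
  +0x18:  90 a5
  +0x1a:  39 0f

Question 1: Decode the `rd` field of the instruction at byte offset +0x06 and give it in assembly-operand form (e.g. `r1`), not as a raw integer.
r11

+0x06: d8 a5 ⇒ word 0xa5d8 (little)
  top 5b → 0x14 → shr [RR]
  rd: (w>>7)&0xf=0xb → r11
  rs: (w>>3)&0xf=0xb → r11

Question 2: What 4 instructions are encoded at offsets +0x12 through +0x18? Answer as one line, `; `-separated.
[12] 28 6e → 0x6e28
  opcode bits[15:11]=0xd: band/RR
  rd@[10:7]=0xc ⇒ r12
  rs@[6:3]=0x5 ⇒ r5
[14] 70 38 → 0x3870
  opcode bits[15:11]=0x7: str/RR
  rd@[10:7]=0x0 ⇒ r0
  rs@[6:3]=0xe ⇒ r14
[16] eb 0e → 0x0eeb
  opcode bits[15:11]=0x1: lsli/RI
  rd@[10:7]=0xd ⇒ r13
  imm@[6:0]=0x6b ⇒ $107
[18] 90 a5 → 0xa590
  opcode bits[15:11]=0x14: shr/RR
  rd@[10:7]=0xb ⇒ r11
  rs@[6:3]=0x2 ⇒ r2

band r12, r5; str r0, r14; lsli r13, $107; shr r11, r2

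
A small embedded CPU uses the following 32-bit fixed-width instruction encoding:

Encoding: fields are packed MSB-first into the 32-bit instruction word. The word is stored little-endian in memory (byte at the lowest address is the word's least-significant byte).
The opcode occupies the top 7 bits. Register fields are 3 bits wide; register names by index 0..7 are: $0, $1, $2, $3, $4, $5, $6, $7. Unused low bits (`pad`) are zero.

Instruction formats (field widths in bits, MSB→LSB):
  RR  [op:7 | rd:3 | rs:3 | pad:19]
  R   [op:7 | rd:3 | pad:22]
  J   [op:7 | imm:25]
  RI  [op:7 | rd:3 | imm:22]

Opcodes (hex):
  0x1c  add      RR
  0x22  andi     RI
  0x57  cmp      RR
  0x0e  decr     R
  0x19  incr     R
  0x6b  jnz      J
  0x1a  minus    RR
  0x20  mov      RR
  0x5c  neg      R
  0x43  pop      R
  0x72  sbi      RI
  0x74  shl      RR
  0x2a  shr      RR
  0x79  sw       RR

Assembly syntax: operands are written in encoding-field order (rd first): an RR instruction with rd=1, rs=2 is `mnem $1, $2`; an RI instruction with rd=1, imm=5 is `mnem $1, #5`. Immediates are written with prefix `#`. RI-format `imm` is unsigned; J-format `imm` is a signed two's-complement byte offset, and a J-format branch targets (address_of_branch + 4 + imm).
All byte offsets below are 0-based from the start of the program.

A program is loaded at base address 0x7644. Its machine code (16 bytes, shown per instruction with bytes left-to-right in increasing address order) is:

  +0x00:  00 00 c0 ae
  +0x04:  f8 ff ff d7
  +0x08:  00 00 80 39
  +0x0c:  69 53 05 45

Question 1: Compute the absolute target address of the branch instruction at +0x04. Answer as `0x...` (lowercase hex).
0x7644

@+04  little-endian(f8 ff ff d7) = 0xd7fffff8
  top 7b → 0x6b → jnz [J]
  imm@[24:0]=0x1fffff8 (s25→-8) ⇒ #-8
  target = base 0x7644 + off 0x04 + 4 + imm -8 = 0x7644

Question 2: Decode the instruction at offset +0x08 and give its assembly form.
add $6, $0

@+08  little-endian(00 00 80 39) = 0x39800000
  op=0x39800000>>25=0x1c ⇒ add (RR)
  rd@[24:22]=0x6 ⇒ $6
  rs@[21:19]=0x0 ⇒ $0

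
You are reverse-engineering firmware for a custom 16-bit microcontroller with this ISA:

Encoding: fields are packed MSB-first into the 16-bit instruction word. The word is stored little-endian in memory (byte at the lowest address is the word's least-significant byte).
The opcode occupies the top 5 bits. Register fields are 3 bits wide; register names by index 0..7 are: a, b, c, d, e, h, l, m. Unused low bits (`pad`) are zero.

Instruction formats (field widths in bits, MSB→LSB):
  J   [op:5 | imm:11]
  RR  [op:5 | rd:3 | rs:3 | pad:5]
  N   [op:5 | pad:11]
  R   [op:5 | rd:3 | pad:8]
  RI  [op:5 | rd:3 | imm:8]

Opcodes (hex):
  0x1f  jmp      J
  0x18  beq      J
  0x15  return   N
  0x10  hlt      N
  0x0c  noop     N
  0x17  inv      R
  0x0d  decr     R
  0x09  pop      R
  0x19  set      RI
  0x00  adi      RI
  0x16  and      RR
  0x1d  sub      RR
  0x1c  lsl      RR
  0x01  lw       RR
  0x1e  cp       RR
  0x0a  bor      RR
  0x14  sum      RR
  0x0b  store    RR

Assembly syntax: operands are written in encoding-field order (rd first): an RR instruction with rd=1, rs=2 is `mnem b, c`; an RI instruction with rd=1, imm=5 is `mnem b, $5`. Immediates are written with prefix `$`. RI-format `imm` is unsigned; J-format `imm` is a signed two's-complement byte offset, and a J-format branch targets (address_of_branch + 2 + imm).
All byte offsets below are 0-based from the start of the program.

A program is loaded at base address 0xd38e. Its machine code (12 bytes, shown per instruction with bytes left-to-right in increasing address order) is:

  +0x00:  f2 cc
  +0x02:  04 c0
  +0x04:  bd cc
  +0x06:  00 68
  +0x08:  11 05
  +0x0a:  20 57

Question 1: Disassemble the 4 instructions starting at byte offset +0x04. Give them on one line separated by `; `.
set e, $189; decr a; adi h, $17; bor m, b

[04] bd cc → 0xccbd
  opcode bits[15:11]=0x19: set/RI
  rd: (w>>8)&0x7=0x4 → e
  imm: (w>>0)&0xff=0xbd → $189
[06] 00 68 → 0x6800
  opcode bits[15:11]=0xd: decr/R
  rd: (w>>8)&0x7=0x0 → a
[08] 11 05 → 0x0511
  opcode bits[15:11]=0x0: adi/RI
  rd: (w>>8)&0x7=0x5 → h
  imm: (w>>0)&0xff=0x11 → $17
[0a] 20 57 → 0x5720
  opcode bits[15:11]=0xa: bor/RR
  rd: (w>>8)&0x7=0x7 → m
  rs: (w>>5)&0x7=0x1 → b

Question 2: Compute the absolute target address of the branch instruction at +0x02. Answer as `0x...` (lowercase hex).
@+02  little-endian(04 c0) = 0xc004
  opcode bits[15:11]=0x18: beq/J
  imm: (w>>0)&0x7ff=0x4 → $4
  target = base 0xd38e + off 0x02 + 2 + imm 4 = 0xd396

0xd396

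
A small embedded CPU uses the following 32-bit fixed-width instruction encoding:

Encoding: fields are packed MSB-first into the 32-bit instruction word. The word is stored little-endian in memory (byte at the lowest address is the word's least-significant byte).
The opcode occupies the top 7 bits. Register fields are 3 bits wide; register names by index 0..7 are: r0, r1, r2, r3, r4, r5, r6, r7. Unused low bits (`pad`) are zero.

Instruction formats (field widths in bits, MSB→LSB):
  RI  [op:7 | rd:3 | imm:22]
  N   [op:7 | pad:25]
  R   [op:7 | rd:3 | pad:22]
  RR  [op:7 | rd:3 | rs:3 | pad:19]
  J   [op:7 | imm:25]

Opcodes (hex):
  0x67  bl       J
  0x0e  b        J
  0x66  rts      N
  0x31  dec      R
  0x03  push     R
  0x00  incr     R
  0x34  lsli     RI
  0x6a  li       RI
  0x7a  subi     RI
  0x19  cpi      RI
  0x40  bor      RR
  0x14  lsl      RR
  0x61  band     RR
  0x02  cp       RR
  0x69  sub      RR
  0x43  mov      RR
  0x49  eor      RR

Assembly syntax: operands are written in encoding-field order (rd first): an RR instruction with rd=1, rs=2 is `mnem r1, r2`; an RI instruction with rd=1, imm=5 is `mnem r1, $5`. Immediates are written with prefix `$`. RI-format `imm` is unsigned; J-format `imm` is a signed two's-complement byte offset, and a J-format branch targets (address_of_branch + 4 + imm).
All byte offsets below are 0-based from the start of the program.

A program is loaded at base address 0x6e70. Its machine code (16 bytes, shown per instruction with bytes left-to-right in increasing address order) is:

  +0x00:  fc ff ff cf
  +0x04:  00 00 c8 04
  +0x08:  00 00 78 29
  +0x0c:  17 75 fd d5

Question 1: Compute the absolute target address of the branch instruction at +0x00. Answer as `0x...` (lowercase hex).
[00] fc ff ff cf → 0xcffffffc
  opcode bits[31:25]=0x67: bl/J
  imm@[24:0]=0x1fffffc (s25→-4) ⇒ $-4
  target = base 0x6e70 + off 0x00 + 4 + imm -4 = 0x6e70

0x6e70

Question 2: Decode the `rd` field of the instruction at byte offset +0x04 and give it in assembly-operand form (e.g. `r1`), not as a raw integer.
@+04  little-endian(00 00 c8 04) = 0x04c80000
  opcode bits[31:25]=0x2: cp/RR
  [24:22] rd=3 = r3
  [21:19] rs=1 = r1

r3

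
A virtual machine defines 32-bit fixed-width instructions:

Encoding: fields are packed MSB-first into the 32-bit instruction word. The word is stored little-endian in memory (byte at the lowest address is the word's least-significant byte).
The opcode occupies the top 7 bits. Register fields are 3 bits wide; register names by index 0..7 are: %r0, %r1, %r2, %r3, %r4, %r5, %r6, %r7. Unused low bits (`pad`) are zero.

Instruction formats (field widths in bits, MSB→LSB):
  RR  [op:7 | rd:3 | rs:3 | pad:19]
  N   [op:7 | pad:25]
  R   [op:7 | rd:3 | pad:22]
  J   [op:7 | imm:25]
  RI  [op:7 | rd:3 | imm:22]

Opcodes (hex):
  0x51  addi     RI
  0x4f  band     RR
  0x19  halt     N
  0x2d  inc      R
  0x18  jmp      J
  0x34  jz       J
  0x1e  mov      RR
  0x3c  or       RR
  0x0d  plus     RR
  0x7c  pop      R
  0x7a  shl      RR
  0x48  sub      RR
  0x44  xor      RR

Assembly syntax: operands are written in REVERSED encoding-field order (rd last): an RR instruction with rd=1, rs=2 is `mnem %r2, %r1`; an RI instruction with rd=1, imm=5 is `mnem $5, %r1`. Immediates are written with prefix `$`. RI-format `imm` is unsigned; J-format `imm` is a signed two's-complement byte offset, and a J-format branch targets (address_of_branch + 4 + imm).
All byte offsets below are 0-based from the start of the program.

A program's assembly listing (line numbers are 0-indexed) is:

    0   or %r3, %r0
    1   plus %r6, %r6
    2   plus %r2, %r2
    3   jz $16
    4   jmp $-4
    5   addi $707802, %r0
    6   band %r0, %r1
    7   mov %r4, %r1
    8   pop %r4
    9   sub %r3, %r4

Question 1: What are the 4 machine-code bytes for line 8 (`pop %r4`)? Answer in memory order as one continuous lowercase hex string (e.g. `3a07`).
000000f9

8. pop fields op=0x7c:7|rd=4:3|pad=0:22 → word f9000000h → 00 00 00 f9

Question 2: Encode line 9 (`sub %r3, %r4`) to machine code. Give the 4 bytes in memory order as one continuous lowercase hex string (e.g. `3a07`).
00001891

line 9 (sub): pack op=0x48:7|rd=4:3|rs=3:3|pad=0:19 = 0x91180000; little→ 00 00 18 91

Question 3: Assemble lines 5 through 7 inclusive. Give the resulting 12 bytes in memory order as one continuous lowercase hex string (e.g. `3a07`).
dacc0aa20000409e0000603c

line 5 (addi): pack op=0x51:7|rd=0:3|imm=707802:22 = 0xa20accda; little→ da cc 0a a2
line 6 (band): pack op=0x4f:7|rd=1:3|rs=0:3|pad=0:19 = 0x9e400000; little→ 00 00 40 9e
line 7 (mov): pack op=0x1e:7|rd=1:3|rs=4:3|pad=0:19 = 0x3c600000; little→ 00 00 60 3c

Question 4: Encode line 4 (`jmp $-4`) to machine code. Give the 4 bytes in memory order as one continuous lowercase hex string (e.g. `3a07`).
fcffff31

L4: jmp op=0x18:7|imm=-4:25 ⇒ 0x31fffffc ⇒ little fc ff ff 31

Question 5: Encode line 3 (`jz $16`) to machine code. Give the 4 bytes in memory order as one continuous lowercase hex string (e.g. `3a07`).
10000068

L3: jz op=0x34:7|imm=16:25 ⇒ 0x68000010 ⇒ little 10 00 00 68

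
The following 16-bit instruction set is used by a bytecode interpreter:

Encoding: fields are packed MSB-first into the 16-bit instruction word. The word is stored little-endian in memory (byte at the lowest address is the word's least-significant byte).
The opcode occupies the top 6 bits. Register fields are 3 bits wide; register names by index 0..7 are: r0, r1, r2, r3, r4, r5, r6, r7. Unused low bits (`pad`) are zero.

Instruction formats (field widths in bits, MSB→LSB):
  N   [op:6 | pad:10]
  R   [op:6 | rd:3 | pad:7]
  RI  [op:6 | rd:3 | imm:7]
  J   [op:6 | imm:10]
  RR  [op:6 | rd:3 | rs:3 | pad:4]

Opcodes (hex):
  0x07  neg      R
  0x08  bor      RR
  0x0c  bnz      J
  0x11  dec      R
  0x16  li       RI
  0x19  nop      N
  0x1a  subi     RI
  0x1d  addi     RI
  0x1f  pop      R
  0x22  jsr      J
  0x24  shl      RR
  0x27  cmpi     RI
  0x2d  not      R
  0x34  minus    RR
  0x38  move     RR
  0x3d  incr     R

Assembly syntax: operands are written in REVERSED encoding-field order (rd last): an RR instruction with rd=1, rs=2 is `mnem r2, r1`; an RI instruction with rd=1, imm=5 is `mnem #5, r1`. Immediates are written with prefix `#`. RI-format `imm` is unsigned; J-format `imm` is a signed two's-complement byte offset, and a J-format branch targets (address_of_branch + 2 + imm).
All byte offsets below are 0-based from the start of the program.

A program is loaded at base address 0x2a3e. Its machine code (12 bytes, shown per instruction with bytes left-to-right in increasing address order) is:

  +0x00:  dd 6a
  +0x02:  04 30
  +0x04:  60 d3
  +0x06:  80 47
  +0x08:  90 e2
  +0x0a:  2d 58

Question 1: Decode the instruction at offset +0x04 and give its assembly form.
minus r6, r6

[04] 60 d3 → 0xd360
  op=0xd360>>10=0x34 ⇒ minus (RR)
  rd: (w>>7)&0x7=0x6 → r6
  rs: (w>>4)&0x7=0x6 → r6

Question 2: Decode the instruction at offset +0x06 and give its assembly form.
@+06  little-endian(80 47) = 0x4780
  top 6b → 0x11 → dec [R]
  rd: (w>>7)&0x7=0x7 → r7

dec r7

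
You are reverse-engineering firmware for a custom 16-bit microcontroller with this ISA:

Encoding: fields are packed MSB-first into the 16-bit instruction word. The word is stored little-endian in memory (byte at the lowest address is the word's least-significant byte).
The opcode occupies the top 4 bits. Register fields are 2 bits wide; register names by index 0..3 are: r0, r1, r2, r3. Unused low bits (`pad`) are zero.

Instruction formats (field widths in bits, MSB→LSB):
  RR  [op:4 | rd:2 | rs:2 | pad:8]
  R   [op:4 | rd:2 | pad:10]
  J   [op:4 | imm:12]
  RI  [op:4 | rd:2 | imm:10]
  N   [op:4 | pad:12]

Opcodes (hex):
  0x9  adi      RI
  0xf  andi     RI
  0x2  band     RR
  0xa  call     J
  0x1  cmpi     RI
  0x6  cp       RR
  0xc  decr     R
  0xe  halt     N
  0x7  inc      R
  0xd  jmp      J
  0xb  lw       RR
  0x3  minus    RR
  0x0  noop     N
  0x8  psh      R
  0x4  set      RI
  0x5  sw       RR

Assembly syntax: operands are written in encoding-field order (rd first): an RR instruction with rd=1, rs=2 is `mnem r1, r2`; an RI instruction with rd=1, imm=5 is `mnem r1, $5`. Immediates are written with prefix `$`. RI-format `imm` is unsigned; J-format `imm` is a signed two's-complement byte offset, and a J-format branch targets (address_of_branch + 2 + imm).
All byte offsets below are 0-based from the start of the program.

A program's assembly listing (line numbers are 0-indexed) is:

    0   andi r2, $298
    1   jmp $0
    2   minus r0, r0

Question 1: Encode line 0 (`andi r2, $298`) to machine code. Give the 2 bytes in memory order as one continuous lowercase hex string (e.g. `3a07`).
L0: andi op=0xf:4|rd=2:2|imm=298:10 ⇒ 0xf92a ⇒ little 2a f9

2af9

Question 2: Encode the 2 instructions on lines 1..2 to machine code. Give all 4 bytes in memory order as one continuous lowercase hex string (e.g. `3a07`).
00d00030

L1: jmp op=0xd:4|imm=0:12 ⇒ 0xd000 ⇒ little 00 d0
L2: minus op=0x3:4|rd=0:2|rs=0:2|pad=0:8 ⇒ 0x3000 ⇒ little 00 30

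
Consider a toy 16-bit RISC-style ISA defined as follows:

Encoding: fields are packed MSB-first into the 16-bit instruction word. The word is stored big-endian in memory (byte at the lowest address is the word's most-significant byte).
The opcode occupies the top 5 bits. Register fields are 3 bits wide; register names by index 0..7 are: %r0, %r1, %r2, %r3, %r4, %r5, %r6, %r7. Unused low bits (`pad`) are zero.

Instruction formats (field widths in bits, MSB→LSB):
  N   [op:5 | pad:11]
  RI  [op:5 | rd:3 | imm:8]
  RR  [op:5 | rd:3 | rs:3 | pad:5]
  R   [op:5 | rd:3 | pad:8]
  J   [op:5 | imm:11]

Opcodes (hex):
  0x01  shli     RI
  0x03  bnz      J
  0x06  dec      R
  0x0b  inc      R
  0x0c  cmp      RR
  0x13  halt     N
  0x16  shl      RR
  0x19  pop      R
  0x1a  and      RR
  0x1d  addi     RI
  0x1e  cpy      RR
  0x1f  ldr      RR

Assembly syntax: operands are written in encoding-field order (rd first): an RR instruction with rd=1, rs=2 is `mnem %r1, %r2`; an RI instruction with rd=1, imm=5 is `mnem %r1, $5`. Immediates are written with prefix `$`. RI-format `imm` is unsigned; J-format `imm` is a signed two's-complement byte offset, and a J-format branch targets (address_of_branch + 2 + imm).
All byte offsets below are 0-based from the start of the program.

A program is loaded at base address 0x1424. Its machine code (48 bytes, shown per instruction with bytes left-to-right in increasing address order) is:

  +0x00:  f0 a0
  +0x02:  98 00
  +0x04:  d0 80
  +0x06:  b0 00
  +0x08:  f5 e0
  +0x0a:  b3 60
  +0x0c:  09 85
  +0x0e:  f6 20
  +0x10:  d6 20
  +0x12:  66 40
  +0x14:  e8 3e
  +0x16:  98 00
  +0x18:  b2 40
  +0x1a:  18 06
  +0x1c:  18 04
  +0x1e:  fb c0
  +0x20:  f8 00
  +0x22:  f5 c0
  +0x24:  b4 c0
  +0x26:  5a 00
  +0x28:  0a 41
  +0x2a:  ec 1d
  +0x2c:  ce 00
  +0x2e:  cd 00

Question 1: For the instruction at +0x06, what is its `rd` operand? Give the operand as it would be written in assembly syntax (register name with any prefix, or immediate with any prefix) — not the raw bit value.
+0x06: b0 00 ⇒ word 0xb000 (big)
  opcode bits[15:11]=0x16: shl/RR
  rd: (w>>8)&0x7=0x0 → %r0
  rs: (w>>5)&0x7=0x0 → %r0

%r0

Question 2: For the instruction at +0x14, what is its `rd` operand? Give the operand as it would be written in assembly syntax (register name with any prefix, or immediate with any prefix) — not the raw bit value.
off 0x14: read e8 3e as big → 0xe83e
  op=0xe83e>>11=0x1d ⇒ addi (RI)
  rd: (w>>8)&0x7=0x0 → %r0
  imm: (w>>0)&0xff=0x3e → $62

%r0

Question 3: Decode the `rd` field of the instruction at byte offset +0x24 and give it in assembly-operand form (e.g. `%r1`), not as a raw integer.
%r4

[24] b4 c0 → 0xb4c0
  opcode bits[15:11]=0x16: shl/RR
  rd@[10:8]=0x4 ⇒ %r4
  rs@[7:5]=0x6 ⇒ %r6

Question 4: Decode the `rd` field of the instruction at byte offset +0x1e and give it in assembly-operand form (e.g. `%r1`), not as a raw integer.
%r3

@+1e  big-endian(fb c0) = 0xfbc0
  op=0xfbc0>>11=0x1f ⇒ ldr (RR)
  rd: (w>>8)&0x7=0x3 → %r3
  rs: (w>>5)&0x7=0x6 → %r6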